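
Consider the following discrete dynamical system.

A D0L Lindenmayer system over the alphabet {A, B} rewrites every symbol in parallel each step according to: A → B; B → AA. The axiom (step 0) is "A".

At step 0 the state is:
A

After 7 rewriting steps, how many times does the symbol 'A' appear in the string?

0

[0] A
[1] B
[2] AA
[3] BB
[4] AAAA
[5] BBBB
[6] AAAAAAAA
[7] BBBBBBBB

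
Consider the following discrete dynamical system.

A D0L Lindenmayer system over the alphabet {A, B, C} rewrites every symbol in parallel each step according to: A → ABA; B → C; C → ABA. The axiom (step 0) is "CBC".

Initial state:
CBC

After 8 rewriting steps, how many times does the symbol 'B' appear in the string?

k=0  CBC
k=1  ABACABA
k=2  ABACABAABAABACABA
k=3  ABACABAABAABACABAABACABAABACABAABAABACABA
k=4  ABACABAABAABACABAABACABAABACABAABAABACABAABACABAABAABACABAABACABAABAABACABAABACABAABACABAABAABACABA
k=5  ABACABAABAABACABAABACABAABACABAABAABACABAABACABAABAABACABA…ABACABAABAABACABAABACABAABAABACABAABACABAABACABAABAABACABA  (len 239)
k=6  ABACABAABAABACABAABACABAABACABAABAABACABAABACABAABAABACABA…ABACABAABAABACABAABACABAABAABACABAABACABAABACABAABAABACABA  (len 577)
k=7  ABACABAABAABACABAABACABAABACABAABAABACABAABACABAABAABACABA…ABACABAABAABACABAABACABAABAABACABAABACABAABACABAABAABACABA  (len 1393)
k=8  ABACABAABAABACABAABACABAABACABAABAABACABAABACABAABAABACABA…ABACABAABAABACABAABACABAABAABACABAABACABAABACABAABAABACABA  (len 3363)

985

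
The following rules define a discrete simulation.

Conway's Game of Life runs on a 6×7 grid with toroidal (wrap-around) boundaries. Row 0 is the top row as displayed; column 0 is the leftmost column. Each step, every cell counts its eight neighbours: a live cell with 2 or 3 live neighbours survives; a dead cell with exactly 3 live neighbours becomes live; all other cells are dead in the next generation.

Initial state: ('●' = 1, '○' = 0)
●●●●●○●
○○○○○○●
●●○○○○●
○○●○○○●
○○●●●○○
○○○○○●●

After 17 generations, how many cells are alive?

20

gen 0: ●●●●●○●
○○○○○○●
●●○○○○●
○○●○○○●
○○●●●○○
○○○○○●●
gen 1: ○●●●●○○
○○○●○○○
○●○○○●●
○○●○○●●
○○●●●○●
○○○○○○●
gen 2: ○○●●●○○
●●○●○●○
●○●○●●●
○●●○○○○
●○●●●○●
●●○○○○○
gen 3: ○○○●●○●
●○○○○○○
○○○○●●○
○○○○○○○
○○○●○○●
●○○○○●●
gen 4: ○○○○●○○
○○○●○○●
○○○○○○○
○○○○●●○
●○○○○●●
●○○●○○○
gen 5: ○○○●●○○
○○○○○○○
○○○○●●○
○○○○●●○
●○○○○●○
●○○○●●○
gen 6: ○○○●●●○
○○○●○●○
○○○○●●○
○○○○○○○
○○○○○○○
○○○●○●○
gen 7: ○○●●○●●
○○○●○○●
○○○○●●○
○○○○○○○
○○○○○○○
○○○●○●○
gen 8: ○○●●○●●
○○●●○○●
○○○○●●○
○○○○○○○
○○○○○○○
○○●●○●●
gen 9: ●●○○○○○
○○●○○○●
○○○●●●○
○○○○○○○
○○○○○○○
○○●●○●●
gen 10: ●●○●○●○
●●●●●●●
○○○●●●○
○○○○●○○
○○○○○○○
●●●○○○●
gen 11: ○○○○○○○
○○○○○○○
●●○○○○○
○○○●●●○
●●○○○○○
○○●○○○●
gen 12: ○○○○○○○
○○○○○○○
○○○○●○○
○○●○●○●
●●●●●●●
●●○○○○○
gen 13: ○○○○○○○
○○○○○○○
○○○●○●○
○○●○○○●
○○○○●○○
○○○●●●○
gen 14: ○○○○●○○
○○○○○○○
○○○○○○○
○○○●●●○
○○○○●○○
○○○●●●○
gen 15: ○○○●●●○
○○○○○○○
○○○○●○○
○○○●●●○
○○○○○○○
○○○●○●○
gen 16: ○○○●○●○
○○○●○●○
○○○●●●○
○○○●●●○
○○○●○●○
○○○●○●○
gen 17: ○○●●○●●
○○●●○●●
○○●○○○●
○○●○○○●
○○●●○●●
○○●●○●●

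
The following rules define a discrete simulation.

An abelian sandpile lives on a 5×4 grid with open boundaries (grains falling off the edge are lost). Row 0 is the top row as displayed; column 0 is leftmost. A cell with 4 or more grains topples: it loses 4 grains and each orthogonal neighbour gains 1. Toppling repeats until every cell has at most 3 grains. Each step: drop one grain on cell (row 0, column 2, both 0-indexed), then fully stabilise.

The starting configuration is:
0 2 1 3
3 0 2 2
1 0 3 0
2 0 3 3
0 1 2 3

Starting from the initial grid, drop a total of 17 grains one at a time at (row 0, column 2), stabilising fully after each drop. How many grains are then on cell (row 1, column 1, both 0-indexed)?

3

gen 0: 0 2 1 3
3 0 2 2
1 0 3 0
2 0 3 3
0 1 2 3
gen 1: 0 2 2 3
3 0 2 2
1 0 3 0
2 0 3 3
0 1 2 3
gen 2: 0 2 3 3
3 0 2 2
1 0 3 0
2 0 3 3
0 1 2 3
gen 3: 0 3 1 0
3 0 3 3
1 0 3 0
2 0 3 3
0 1 2 3
gen 4: 0 3 2 0
3 0 3 3
1 0 3 0
2 0 3 3
0 1 2 3
gen 5: 0 3 3 0
3 0 3 3
1 0 3 0
2 0 3 3
0 1 2 3
gen 6: 1 0 2 2
3 2 2 0
1 1 1 3
2 1 2 1
0 2 0 1
gen 7: 1 0 3 2
3 2 2 0
1 1 1 3
2 1 2 1
0 2 0 1
gen 8: 1 1 0 3
3 2 3 0
1 1 1 3
2 1 2 1
0 2 0 1
gen 9: 1 1 1 3
3 2 3 0
1 1 1 3
2 1 2 1
0 2 0 1
gen 10: 1 1 2 3
3 2 3 0
1 1 1 3
2 1 2 1
0 2 0 1
gen 11: 1 1 3 3
3 2 3 0
1 1 1 3
2 1 2 1
0 2 0 1
gen 12: 1 2 2 0
3 3 0 2
1 1 2 3
2 1 2 1
0 2 0 1
gen 13: 1 2 3 0
3 3 0 2
1 1 2 3
2 1 2 1
0 2 0 1
gen 14: 1 3 0 1
3 3 1 2
1 1 2 3
2 1 2 1
0 2 0 1
gen 15: 1 3 1 1
3 3 1 2
1 1 2 3
2 1 2 1
0 2 0 1
gen 16: 1 3 2 1
3 3 1 2
1 1 2 3
2 1 2 1
0 2 0 1
gen 17: 1 3 3 1
3 3 1 2
1 1 2 3
2 1 2 1
0 2 0 1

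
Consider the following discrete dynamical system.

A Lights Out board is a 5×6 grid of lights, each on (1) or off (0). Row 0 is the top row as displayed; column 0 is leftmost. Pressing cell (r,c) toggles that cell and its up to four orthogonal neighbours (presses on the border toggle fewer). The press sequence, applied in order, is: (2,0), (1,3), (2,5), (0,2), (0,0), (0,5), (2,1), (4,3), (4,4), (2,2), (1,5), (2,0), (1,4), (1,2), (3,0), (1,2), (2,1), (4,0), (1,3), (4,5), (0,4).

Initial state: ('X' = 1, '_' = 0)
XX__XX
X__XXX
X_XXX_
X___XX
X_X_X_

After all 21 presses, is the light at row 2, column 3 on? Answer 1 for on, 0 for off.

0

k=0  XX__XX
X__XXX
X_XXX_
X___XX
X_X_X_
k=1  XX__XX
___XXX
_XXXX_
____XX
X_X_X_
k=2  XX_XXX
__X__X
_XX_X_
____XX
X_X_X_
k=3  XX_XXX
__X___
_XX__X
____X_
X_X_X_
k=4  X_X_XX
______
_XX__X
____X_
X_X_X_
k=5  _XX_XX
X_____
_XX__X
____X_
X_X_X_
k=6  _XX___
X____X
_XX__X
____X_
X_X_X_
k=7  _XX___
XX___X
X____X
_X__X_
X_X_X_
k=8  _XX___
XX___X
X____X
_X_XX_
X__X__
k=9  _XX___
XX___X
X____X
_X_X__
X___XX
k=10  _XX___
XXX__X
XXXX_X
_XXX__
X___XX
k=11  _XX__X
XXX_X_
XXXX__
_XXX__
X___XX
k=12  _XX__X
_XX_X_
__XX__
XXXX__
X___XX
k=13  _XX_XX
_XXX_X
__XXX_
XXXX__
X___XX
k=14  _X__XX
_____X
___XX_
XXXX__
X___XX
k=15  _X__XX
_____X
X__XX_
__XX__
____XX
k=16  _XX_XX
_XXX_X
X_XXX_
__XX__
____XX
k=17  _XX_XX
__XX_X
_X_XX_
_XXX__
____XX
k=18  _XX_XX
__XX_X
_X_XX_
XXXX__
XX__XX
k=19  _XXXXX
____XX
_X__X_
XXXX__
XX__XX
k=20  _XXXXX
____XX
_X__X_
XXXX_X
XX____
k=21  _XX___
_____X
_X__X_
XXXX_X
XX____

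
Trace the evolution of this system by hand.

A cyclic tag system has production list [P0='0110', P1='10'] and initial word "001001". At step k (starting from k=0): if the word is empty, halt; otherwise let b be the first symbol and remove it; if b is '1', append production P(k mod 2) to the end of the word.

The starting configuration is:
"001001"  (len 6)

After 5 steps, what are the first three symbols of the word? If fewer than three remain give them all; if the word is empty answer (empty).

0) "001001"  (len 6)
1) "01001"  (len 5)
2) "1001"  (len 4)
3) "0010110"  (len 7)
4) "010110"  (len 6)
5) "10110"  (len 5)

101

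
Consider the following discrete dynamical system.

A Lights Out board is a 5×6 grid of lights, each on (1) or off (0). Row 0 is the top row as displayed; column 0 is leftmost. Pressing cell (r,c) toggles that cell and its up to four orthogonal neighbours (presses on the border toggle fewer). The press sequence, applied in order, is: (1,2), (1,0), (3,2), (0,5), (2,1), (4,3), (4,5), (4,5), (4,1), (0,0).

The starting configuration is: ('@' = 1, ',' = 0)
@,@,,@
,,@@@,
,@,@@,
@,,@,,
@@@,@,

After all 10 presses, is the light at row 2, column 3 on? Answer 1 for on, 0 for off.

k=0  @,@,,@
,,@@@,
,@,@@,
@,,@,,
@@@,@,
k=1  @,,,,@
,@,,@,
,@@@@,
@,,@,,
@@@,@,
k=2  ,,,,,@
@,,,@,
@@@@@,
@,,@,,
@@@,@,
k=3  ,,,,,@
@,,,@,
@@,@@,
@@@,,,
@@,,@,
k=4  ,,,,@,
@,,,@@
@@,@@,
@@@,,,
@@,,@,
k=5  ,,,,@,
@@,,@@
,,@@@,
@,@,,,
@@,,@,
k=6  ,,,,@,
@@,,@@
,,@@@,
@,@@,,
@@@@,,
k=7  ,,,,@,
@@,,@@
,,@@@,
@,@@,@
@@@@@@
k=8  ,,,,@,
@@,,@@
,,@@@,
@,@@,,
@@@@,,
k=9  ,,,,@,
@@,,@@
,,@@@,
@@@@,,
,,,@,,
k=10  @@,,@,
,@,,@@
,,@@@,
@@@@,,
,,,@,,

1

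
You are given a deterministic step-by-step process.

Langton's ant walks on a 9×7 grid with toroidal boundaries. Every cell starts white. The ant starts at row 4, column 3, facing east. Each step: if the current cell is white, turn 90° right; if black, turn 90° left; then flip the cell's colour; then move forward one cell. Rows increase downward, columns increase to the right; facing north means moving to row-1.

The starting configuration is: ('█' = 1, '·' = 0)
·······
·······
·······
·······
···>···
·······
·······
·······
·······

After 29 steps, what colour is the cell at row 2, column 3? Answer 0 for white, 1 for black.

1

k=0  ·······
·······
·······
·······
···>···
·······
·······
·······
·······
k=1  ·······
·······
·······
·······
···█···
···v···
·······
·······
·······
k=2  ·······
·······
·······
·······
···█···
··<█···
·······
·······
·······
k=3  ·······
·······
·······
·······
··^█···
··██···
·······
·······
·······
k=4  ·······
·······
·······
·······
··█>···
··██···
·······
·······
·······
k=5  ·······
·······
·······
···^···
··█····
··██···
·······
·······
·······
k=6  ·······
·······
·······
···█>··
··█····
··██···
·······
·······
·······
k=7  ·······
·······
·······
···██··
··█·v··
··██···
·······
·······
·······
k=8  ·······
·······
·······
···██··
··█<█··
··██···
·······
·······
·······
k=9  ·······
·······
·······
···^█··
··███··
··██···
·······
·······
·······
k=10  ·······
·······
·······
··<·█··
··███··
··██···
·······
·······
·······
k=11  ·······
·······
··^····
··█·█··
··███··
··██···
·······
·······
·······
k=12  ·······
·······
··█>···
··█·█··
··███··
··██···
·······
·······
·······
k=13  ·······
·······
··██···
··█v█··
··███··
··██···
·······
·······
·······
k=14  ·······
·······
··██···
··<██··
··███··
··██···
·······
·······
·······
k=15  ·······
·······
··██···
···██··
··v██··
··██···
·······
·······
·······
k=16  ·······
·······
··██···
···██··
···>█··
··██···
·······
·······
·······
k=17  ·······
·······
··██···
···^█··
····█··
··██···
·······
·······
·······
k=18  ·······
·······
··██···
··<·█··
····█··
··██···
·······
·······
·······
k=19  ·······
·······
··^█···
··█·█··
····█··
··██···
·······
·······
·······
k=20  ·······
·······
·<·█···
··█·█··
····█··
··██···
·······
·······
·······
k=21  ·······
·^·····
·█·█···
··█·█··
····█··
··██···
·······
·······
·······
k=22  ·······
·█>····
·█·█···
··█·█··
····█··
··██···
·······
·······
·······
k=23  ·······
·██····
·█v█···
··█·█··
····█··
··██···
·······
·······
·······
k=24  ·······
·██····
·<██···
··█·█··
····█··
··██···
·······
·······
·······
k=25  ·······
·██····
··██···
·v█·█··
····█··
··██···
·······
·······
·······
k=26  ·······
·██····
··██···
<██·█··
····█··
··██···
·······
·······
·······
k=27  ·······
·██····
^·██···
███·█··
····█··
··██···
·······
·······
·······
k=28  ·······
·██····
█>██···
███·█··
····█··
··██···
·······
·······
·······
k=29  ·······
·██····
████···
█v█·█··
····█··
··██···
·······
·······
·······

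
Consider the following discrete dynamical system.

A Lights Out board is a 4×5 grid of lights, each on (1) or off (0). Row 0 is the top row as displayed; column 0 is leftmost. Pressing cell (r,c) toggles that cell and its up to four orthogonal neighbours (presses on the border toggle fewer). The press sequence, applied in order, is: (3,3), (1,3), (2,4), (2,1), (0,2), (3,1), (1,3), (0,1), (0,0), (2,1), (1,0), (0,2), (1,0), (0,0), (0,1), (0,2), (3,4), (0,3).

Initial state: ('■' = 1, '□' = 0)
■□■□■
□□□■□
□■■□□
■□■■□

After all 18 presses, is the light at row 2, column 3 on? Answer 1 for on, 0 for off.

0

t=0: ■□■□■
□□□■□
□■■□□
■□■■□
t=1: ■□■□■
□□□■□
□■■■□
■□□□■
t=2: ■□■■■
□□■□■
□■■□□
■□□□■
t=3: ■□■■■
□□■□□
□■■■■
■□□□□
t=4: ■□■■■
□■■□□
■□□■■
■■□□□
t=5: ■■□□■
□■□□□
■□□■■
■■□□□
t=6: ■■□□■
□■□□□
■■□■■
□□■□□
t=7: ■■□■■
□■■■■
■■□□■
□□■□□
t=8: □□■■■
□□■■■
■■□□■
□□■□□
t=9: ■■■■■
■□■■■
■■□□■
□□■□□
t=10: ■■■■■
■■■■■
□□■□■
□■■□□
t=11: □■■■■
□□■■■
■□■□■
□■■□□
t=12: □□□□■
□□□■■
■□■□■
□■■□□
t=13: ■□□□■
■■□■■
□□■□■
□■■□□
t=14: □■□□■
□■□■■
□□■□■
□■■□□
t=15: ■□■□■
□□□■■
□□■□■
□■■□□
t=16: ■■□■■
□□■■■
□□■□■
□■■□□
t=17: ■■□■■
□□■■■
□□■□□
□■■■■
t=18: ■■■□□
□□■□■
□□■□□
□■■■■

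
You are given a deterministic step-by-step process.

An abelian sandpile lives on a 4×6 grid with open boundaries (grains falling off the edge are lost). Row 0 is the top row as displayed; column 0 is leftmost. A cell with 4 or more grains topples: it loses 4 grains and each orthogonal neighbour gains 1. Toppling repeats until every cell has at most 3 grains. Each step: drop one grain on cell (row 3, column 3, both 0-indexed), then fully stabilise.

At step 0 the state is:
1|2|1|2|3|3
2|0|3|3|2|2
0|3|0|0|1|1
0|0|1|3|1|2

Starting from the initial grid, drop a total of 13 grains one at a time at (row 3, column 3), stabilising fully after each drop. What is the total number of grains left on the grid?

gen 0: 1|2|1|2|3|3
2|0|3|3|2|2
0|3|0|0|1|1
0|0|1|3|1|2
gen 1: 1|2|1|2|3|3
2|0|3|3|2|2
0|3|0|1|1|1
0|0|2|0|2|2
gen 2: 1|2|1|2|3|3
2|0|3|3|2|2
0|3|0|1|1|1
0|0|2|1|2|2
gen 3: 1|2|1|2|3|3
2|0|3|3|2|2
0|3|0|1|1|1
0|0|2|2|2|2
gen 4: 1|2|1|2|3|3
2|0|3|3|2|2
0|3|0|1|1|1
0|0|2|3|2|2
gen 5: 1|2|1|2|3|3
2|0|3|3|2|2
0|3|0|2|1|1
0|0|3|0|3|2
gen 6: 1|2|1|2|3|3
2|0|3|3|2|2
0|3|0|2|1|1
0|0|3|1|3|2
gen 7: 1|2|1|2|3|3
2|0|3|3|2|2
0|3|0|2|1|1
0|0|3|2|3|2
gen 8: 1|2|1|2|3|3
2|0|3|3|2|2
0|3|0|2|1|1
0|0|3|3|3|2
gen 9: 1|2|1|2|3|3
2|0|3|3|2|2
0|3|1|3|2|1
0|1|0|2|0|3
gen 10: 1|2|1|2|3|3
2|0|3|3|2|2
0|3|1|3|2|1
0|1|0|3|0|3
gen 11: 1|2|2|3|3|3
2|1|0|1|3|2
0|3|3|1|3|1
0|1|1|1|1|3
gen 12: 1|2|2|3|3|3
2|1|0|1|3|2
0|3|3|1|3|1
0|1|1|2|1|3
gen 13: 1|2|2|3|3|3
2|1|0|1|3|2
0|3|3|1|3|1
0|1|1|3|1|3

43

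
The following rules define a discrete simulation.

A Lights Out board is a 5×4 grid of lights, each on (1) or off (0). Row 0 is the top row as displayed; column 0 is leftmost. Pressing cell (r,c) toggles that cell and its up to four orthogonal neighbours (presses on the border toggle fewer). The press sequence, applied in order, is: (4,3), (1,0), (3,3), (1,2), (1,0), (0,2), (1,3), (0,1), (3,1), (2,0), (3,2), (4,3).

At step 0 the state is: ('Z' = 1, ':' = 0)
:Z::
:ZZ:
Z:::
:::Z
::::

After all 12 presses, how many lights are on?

10

gen 0: :Z::
:ZZ:
Z:::
:::Z
::::
gen 1: :Z::
:ZZ:
Z:::
::::
::ZZ
gen 2: ZZ::
Z:Z:
::::
::::
::ZZ
gen 3: ZZ::
Z:Z:
:::Z
::ZZ
::Z:
gen 4: ZZZ:
ZZ:Z
::ZZ
::ZZ
::Z:
gen 5: :ZZ:
:::Z
Z:ZZ
::ZZ
::Z:
gen 6: :::Z
::ZZ
Z:ZZ
::ZZ
::Z:
gen 7: ::::
::::
Z:Z:
::ZZ
::Z:
gen 8: ZZZ:
:Z::
Z:Z:
::ZZ
::Z:
gen 9: ZZZ:
:Z::
ZZZ:
ZZ:Z
:ZZ:
gen 10: ZZZ:
ZZ::
::Z:
:Z:Z
:ZZ:
gen 11: ZZZ:
ZZ::
::::
::Z:
:Z::
gen 12: ZZZ:
ZZ::
::::
::ZZ
:ZZZ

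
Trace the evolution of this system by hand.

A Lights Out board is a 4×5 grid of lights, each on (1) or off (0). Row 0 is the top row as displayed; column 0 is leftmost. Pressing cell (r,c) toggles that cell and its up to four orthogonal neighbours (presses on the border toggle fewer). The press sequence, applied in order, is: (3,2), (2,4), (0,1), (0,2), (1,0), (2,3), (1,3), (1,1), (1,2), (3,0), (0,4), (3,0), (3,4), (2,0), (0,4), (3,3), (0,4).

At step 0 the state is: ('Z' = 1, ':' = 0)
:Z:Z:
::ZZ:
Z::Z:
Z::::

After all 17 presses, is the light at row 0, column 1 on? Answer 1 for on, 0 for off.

0

gen 0: :Z:Z:
::ZZ:
Z::Z:
Z::::
gen 1: :Z:Z:
::ZZ:
Z:ZZ:
ZZZZ:
gen 2: :Z:Z:
::ZZZ
Z:Z:Z
ZZZZZ
gen 3: Z:ZZ:
:ZZZZ
Z:Z:Z
ZZZZZ
gen 4: ZZ:::
:Z:ZZ
Z:Z:Z
ZZZZZ
gen 5: :Z:::
Z::ZZ
::Z:Z
ZZZZZ
gen 6: :Z:::
Z:::Z
:::Z:
ZZZ:Z
gen 7: :Z:Z:
Z:ZZ:
:::::
ZZZ:Z
gen 8: :::Z:
:Z:Z:
:Z:::
ZZZ:Z
gen 9: ::ZZ:
::Z::
:ZZ::
ZZZ:Z
gen 10: ::ZZ:
::Z::
ZZZ::
::Z:Z
gen 11: ::Z:Z
::Z:Z
ZZZ::
::Z:Z
gen 12: ::Z:Z
::Z:Z
:ZZ::
ZZZ:Z
gen 13: ::Z:Z
::Z:Z
:ZZ:Z
ZZZZ:
gen 14: ::Z:Z
Z:Z:Z
Z:Z:Z
:ZZZ:
gen 15: ::ZZ:
Z:Z::
Z:Z:Z
:ZZZ:
gen 16: ::ZZ:
Z:Z::
Z:ZZZ
:Z::Z
gen 17: ::Z:Z
Z:Z:Z
Z:ZZZ
:Z::Z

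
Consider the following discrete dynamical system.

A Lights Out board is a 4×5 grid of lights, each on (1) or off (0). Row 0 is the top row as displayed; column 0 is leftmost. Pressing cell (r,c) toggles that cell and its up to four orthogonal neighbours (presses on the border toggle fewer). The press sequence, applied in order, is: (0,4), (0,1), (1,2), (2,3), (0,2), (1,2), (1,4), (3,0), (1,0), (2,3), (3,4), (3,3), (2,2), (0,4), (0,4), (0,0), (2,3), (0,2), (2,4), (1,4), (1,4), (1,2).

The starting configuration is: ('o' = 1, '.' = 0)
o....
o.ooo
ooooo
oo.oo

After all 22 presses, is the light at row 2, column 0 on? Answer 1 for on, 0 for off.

step 0: o....
o.ooo
ooooo
oo.oo
step 1: o..oo
o.oo.
ooooo
oo.oo
step 2: .oooo
oooo.
ooooo
oo.oo
step 3: .o.oo
o....
oo.oo
oo.oo
step 4: .o.oo
o..o.
ooo..
oo..o
step 5: ..o.o
o.oo.
ooo..
oo..o
step 6: ....o
oo...
oo...
oo..o
step 7: .....
oo.oo
oo..o
oo..o
step 8: .....
oo.oo
.o..o
....o
step 9: o....
...oo
oo..o
....o
step 10: o....
....o
oooo.
...oo
step 11: o....
....o
ooooo
.....
step 12: o....
....o
ooo.o
..ooo
step 13: o....
..o.o
o..oo
...oo
step 14: o..oo
..o..
o..oo
...oo
step 15: o....
..o.o
o..oo
...oo
step 16: .o...
o.o.o
o..oo
...oo
step 17: .o...
o.ooo
o.o..
....o
step 18: ..oo.
o..oo
o.o..
....o
step 19: ..oo.
o..o.
o.ooo
.....
step 20: ..ooo
o...o
o.oo.
.....
step 21: ..oo.
o..o.
o.ooo
.....
step 22: ...o.
ooo..
o..oo
.....

1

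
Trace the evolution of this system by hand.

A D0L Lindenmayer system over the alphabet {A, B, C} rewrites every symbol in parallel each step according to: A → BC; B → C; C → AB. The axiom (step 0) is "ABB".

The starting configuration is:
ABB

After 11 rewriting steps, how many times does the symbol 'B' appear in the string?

k=0  ABB
k=1  BCCC
k=2  CABABAB
k=3  ABBCCBCCBCC
k=4  BCCCABABCABABCABAB
k=5  CABABABBCCBCCABBCCBCCABBCCBCC
k=6  ABBCCBCCBCCCABABCABABBCCCABABCABABBCCCABABCABAB
k=7  BCCCABABCABABCABABABBCCBCCABBCCBCCCABABABBCCBCCABBCCBCCCABABABBCCBCCABBCCBCC
k=8  CABABABBCCBCCABBCCBCCABBCCBCCBCCCABABCABABBCCCABABCABABABB…CCABABCABABBCCCABABCABABABBCCBCCBCCCABABCABABBCCCABABCABAB  (len 123)
k=9  ABBCCBCCBCCCABABCABABBCCCABABCABABBCCCABABCABABCABABABBCCB…BCCBCCCABABCABABCABABABBCCBCCABBCCBCCCABABABBCCBCCABBCCBCC  (len 199)
k=10  BCCCABABCABABCABABABBCCBCCABBCCBCCCABABABBCCBCCABBCCBCCCAB…CCABABCABABBCCCABABCABABABBCCBCCBCCCABABCABABBCCCABABCABAB  (len 322)
k=11  CABABABBCCBCCABBCCBCCABBCCBCCBCCCABABCABABBCCCABABCABABABB…BCCBCCCABABCABABCABABABBCCBCCABBCCBCCCABABABBCCBCCABBCCBCC  (len 521)

199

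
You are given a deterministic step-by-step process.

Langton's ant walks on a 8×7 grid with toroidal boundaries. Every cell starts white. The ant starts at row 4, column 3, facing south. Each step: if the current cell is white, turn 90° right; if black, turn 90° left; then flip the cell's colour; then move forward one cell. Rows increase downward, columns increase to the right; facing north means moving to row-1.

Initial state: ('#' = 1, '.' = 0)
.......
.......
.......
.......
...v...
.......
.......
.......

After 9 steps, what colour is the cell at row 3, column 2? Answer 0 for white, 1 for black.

1

gen 0: .......
.......
.......
.......
...v...
.......
.......
.......
gen 1: .......
.......
.......
.......
..<#...
.......
.......
.......
gen 2: .......
.......
.......
..^....
..##...
.......
.......
.......
gen 3: .......
.......
.......
..#>...
..##...
.......
.......
.......
gen 4: .......
.......
.......
..##...
..#v...
.......
.......
.......
gen 5: .......
.......
.......
..##...
..#.>..
.......
.......
.......
gen 6: .......
.......
.......
..##...
..#.#..
....v..
.......
.......
gen 7: .......
.......
.......
..##...
..#.#..
...<#..
.......
.......
gen 8: .......
.......
.......
..##...
..#^#..
...##..
.......
.......
gen 9: .......
.......
.......
..##...
..##>..
...##..
.......
.......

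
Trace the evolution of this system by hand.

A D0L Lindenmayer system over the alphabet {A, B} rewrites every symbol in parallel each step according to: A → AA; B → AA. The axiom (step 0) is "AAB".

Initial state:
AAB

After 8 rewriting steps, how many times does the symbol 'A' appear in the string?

768

[0] AAB
[1] AAAAAA
[2] AAAAAAAAAAAA
[3] AAAAAAAAAAAAAAAAAAAAAAAA
[4] AAAAAAAAAAAAAAAAAAAAAAAAAAAAAAAAAAAAAAAAAAAAAAAA
[5] AAAAAAAAAAAAAAAAAAAAAAAAAAAAAAAAAAAAAAAAAAAAAAAAAAAAAAAAAAAAAAAAAAAAAAAAAAAAAAAAAAAAAAAAAAAAAAAA
[6] AAAAAAAAAAAAAAAAAAAAAAAAAAAAAAAAAAAAAAAAAAAAAAAAAAAAAAAAAA…AAAAAAAAAAAAAAAAAAAAAAAAAAAAAAAAAAAAAAAAAAAAAAAAAAAAAAAAAA  (len 192)
[7] AAAAAAAAAAAAAAAAAAAAAAAAAAAAAAAAAAAAAAAAAAAAAAAAAAAAAAAAAA…AAAAAAAAAAAAAAAAAAAAAAAAAAAAAAAAAAAAAAAAAAAAAAAAAAAAAAAAAA  (len 384)
[8] AAAAAAAAAAAAAAAAAAAAAAAAAAAAAAAAAAAAAAAAAAAAAAAAAAAAAAAAAA…AAAAAAAAAAAAAAAAAAAAAAAAAAAAAAAAAAAAAAAAAAAAAAAAAAAAAAAAAA  (len 768)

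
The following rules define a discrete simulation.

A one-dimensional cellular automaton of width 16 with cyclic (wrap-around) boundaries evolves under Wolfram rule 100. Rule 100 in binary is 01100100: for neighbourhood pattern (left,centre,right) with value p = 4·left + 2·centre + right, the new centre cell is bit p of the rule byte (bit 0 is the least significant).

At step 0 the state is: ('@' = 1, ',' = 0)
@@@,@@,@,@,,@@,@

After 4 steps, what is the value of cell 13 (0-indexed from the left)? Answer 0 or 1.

0

k=0  @@@,@@,@,@,,@@,@
k=1  ,,@@,@@@@@,,,@@,
k=2  ,,,@@,,,,@,,,,@,
k=3  ,,,,@,,,,@,,,,@,
k=4  ,,,,@,,,,@,,,,@,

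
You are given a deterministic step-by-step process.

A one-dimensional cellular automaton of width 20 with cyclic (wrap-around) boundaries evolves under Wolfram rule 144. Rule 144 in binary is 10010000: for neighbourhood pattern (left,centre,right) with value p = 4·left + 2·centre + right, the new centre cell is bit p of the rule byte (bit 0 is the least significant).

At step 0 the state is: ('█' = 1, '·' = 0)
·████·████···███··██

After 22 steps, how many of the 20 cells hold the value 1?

k=0  ·████·████···███··██
k=1  ··██···██·█···█·█···
k=2  ····█······█·····█··
k=3  ·····█······█·····█·
k=4  ······█······█·····█
k=5  █······█······█·····
k=6  ·█······█······█····
k=7  ··█······█······█···
k=8  ···█······█······█··
k=9  ····█······█······█·
k=10  ·····█······█······█
k=11  █·····█······█······
k=12  ·█·····█······█·····
k=13  ··█·····█······█····
k=14  ···█·····█······█···
k=15  ····█·····█······█··
k=16  ·····█·····█······█·
k=17  ······█·····█······█
k=18  █······█·····█······
k=19  ·█······█·····█·····
k=20  ··█······█·····█····
k=21  ···█······█·····█···
k=22  ····█······█·····█··

3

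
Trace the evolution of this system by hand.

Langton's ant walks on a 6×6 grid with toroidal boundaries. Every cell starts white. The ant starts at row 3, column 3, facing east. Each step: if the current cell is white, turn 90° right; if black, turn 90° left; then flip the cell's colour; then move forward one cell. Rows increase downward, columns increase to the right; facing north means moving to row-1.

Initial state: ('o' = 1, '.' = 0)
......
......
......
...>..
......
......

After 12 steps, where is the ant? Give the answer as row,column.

1,3

k=0  ......
......
......
...>..
......
......
k=1  ......
......
......
...o..
...v..
......
k=2  ......
......
......
...o..
..<o..
......
k=3  ......
......
......
..^o..
..oo..
......
k=4  ......
......
......
..o>..
..oo..
......
k=5  ......
......
...^..
..o...
..oo..
......
k=6  ......
......
...o>.
..o...
..oo..
......
k=7  ......
......
...oo.
..o.v.
..oo..
......
k=8  ......
......
...oo.
..o<o.
..oo..
......
k=9  ......
......
...^o.
..ooo.
..oo..
......
k=10  ......
......
..<.o.
..ooo.
..oo..
......
k=11  ......
..^...
..o.o.
..ooo.
..oo..
......
k=12  ......
..o>..
..o.o.
..ooo.
..oo..
......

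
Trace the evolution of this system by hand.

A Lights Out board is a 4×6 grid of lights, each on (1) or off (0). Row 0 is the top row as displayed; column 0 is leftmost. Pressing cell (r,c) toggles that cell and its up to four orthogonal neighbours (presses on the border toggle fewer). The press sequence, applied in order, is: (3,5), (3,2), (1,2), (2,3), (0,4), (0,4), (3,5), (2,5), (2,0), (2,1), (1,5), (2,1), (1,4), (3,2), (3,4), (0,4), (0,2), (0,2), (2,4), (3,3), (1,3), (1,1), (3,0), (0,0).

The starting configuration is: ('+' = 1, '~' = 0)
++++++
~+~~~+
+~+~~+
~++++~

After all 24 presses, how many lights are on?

t=0: ++++++
~+~~~+
+~+~~+
~++++~
t=1: ++++++
~+~~~+
+~+~~~
~+++~+
t=2: ++++++
~+~~~+
+~~~~~
~~~~~+
t=3: ++~+++
~~++~+
+~+~~~
~~~~~+
t=4: ++~+++
~~+~~+
+~~++~
~~~+~+
t=5: ++~~~~
~~+~++
+~~++~
~~~+~+
t=6: ++~+++
~~+~~+
+~~++~
~~~+~+
t=7: ++~+++
~~+~~+
+~~+++
~~~++~
t=8: ++~+++
~~+~~~
+~~+~~
~~~+++
t=9: ++~+++
+~+~~~
~+~+~~
+~~+++
t=10: ++~+++
+++~~~
+~++~~
++~+++
t=11: ++~++~
+++~++
+~++~+
++~+++
t=12: ++~++~
+~+~++
~+~+~+
+~~+++
t=13: ++~+~~
+~++~~
~+~+++
+~~+++
t=14: ++~+~~
+~++~~
~+++++
+++~++
t=15: ++~+~~
+~++~~
~+++~+
++++~~
t=16: ++~~++
+~+++~
~+++~+
++++~~
t=17: +~++++
+~~++~
~+++~+
++++~~
t=18: ++~~++
+~+++~
~+++~+
++++~~
t=19: ++~~++
+~++~~
~++~+~
+++++~
t=20: ++~~++
+~++~~
~++++~
++~~~~
t=21: ++~+++
+~~~+~
~++~+~
++~~~~
t=22: +~~+++
~++~+~
~~+~+~
++~~~~
t=23: +~~+++
~++~+~
+~+~+~
~~~~~~
t=24: ~+~+++
+++~+~
+~+~+~
~~~~~~

11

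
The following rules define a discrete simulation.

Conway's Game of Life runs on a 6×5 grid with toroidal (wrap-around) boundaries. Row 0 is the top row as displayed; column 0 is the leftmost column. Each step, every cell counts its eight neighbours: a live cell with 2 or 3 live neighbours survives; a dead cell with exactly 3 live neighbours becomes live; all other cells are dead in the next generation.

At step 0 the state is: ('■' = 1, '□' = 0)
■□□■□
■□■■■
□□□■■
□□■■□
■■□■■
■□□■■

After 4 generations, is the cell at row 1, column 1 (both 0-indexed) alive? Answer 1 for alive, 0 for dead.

1

[0] ■□□■□
■□■■■
□□□■■
□□■■□
■■□■■
■□□■■
[1] □□□□□
■■■□□
■■□□□
□■□□□
□■□□□
□□□□□
[2] □■□□□
■□■□□
□□□□□
□■■□□
□□□□□
□□□□□
[3] □■□□□
□■□□□
□□■□□
□□□□□
□□□□□
□□□□□
[4] □□□□□
□■■□□
□□□□□
□□□□□
□□□□□
□□□□□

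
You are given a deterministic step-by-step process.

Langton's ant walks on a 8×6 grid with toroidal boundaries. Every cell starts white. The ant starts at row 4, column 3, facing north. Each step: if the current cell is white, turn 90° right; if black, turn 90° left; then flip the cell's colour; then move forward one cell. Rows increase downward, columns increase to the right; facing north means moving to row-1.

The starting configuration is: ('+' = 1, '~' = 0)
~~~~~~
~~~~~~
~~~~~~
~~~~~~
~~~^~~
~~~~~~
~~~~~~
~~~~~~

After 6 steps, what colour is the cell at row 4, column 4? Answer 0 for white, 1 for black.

0) ~~~~~~
~~~~~~
~~~~~~
~~~~~~
~~~^~~
~~~~~~
~~~~~~
~~~~~~
1) ~~~~~~
~~~~~~
~~~~~~
~~~~~~
~~~+>~
~~~~~~
~~~~~~
~~~~~~
2) ~~~~~~
~~~~~~
~~~~~~
~~~~~~
~~~++~
~~~~v~
~~~~~~
~~~~~~
3) ~~~~~~
~~~~~~
~~~~~~
~~~~~~
~~~++~
~~~<+~
~~~~~~
~~~~~~
4) ~~~~~~
~~~~~~
~~~~~~
~~~~~~
~~~^+~
~~~++~
~~~~~~
~~~~~~
5) ~~~~~~
~~~~~~
~~~~~~
~~~~~~
~~<~+~
~~~++~
~~~~~~
~~~~~~
6) ~~~~~~
~~~~~~
~~~~~~
~~^~~~
~~+~+~
~~~++~
~~~~~~
~~~~~~

1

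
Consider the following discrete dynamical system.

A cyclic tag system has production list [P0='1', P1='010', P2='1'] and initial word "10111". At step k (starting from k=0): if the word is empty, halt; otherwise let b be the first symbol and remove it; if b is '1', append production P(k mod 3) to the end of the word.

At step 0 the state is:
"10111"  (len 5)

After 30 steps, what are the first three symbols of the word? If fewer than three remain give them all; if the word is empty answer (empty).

0) "10111"  (len 5)
1) "01111"  (len 5)
2) "1111"  (len 4)
3) "1111"  (len 4)
4) "1111"  (len 4)
5) "111010"  (len 6)
6) "110101"  (len 6)
7) "101011"  (len 6)
8) "01011010"  (len 8)
9) "1011010"  (len 7)
10) "0110101"  (len 7)
11) "110101"  (len 6)
12) "101011"  (len 6)
13) "010111"  (len 6)
14) "10111"  (len 5)
15) "01111"  (len 5)
16) "1111"  (len 4)
17) "111010"  (len 6)
18) "110101"  (len 6)
19) "101011"  (len 6)
20) "01011010"  (len 8)
21) "1011010"  (len 7)
22) "0110101"  (len 7)
23) "110101"  (len 6)
24) "101011"  (len 6)
25) "010111"  (len 6)
26) "10111"  (len 5)
27) "01111"  (len 5)
28) "1111"  (len 4)
29) "111010"  (len 6)
30) "110101"  (len 6)

110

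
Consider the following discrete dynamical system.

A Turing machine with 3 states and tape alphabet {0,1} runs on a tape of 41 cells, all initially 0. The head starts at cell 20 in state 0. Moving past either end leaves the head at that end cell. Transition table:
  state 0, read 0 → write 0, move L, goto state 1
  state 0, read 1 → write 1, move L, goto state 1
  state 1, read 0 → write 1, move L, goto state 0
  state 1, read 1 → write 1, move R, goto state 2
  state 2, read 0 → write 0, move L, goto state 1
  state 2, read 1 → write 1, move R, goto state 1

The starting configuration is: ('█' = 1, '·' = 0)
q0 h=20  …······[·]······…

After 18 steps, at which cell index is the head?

2

0) q0 h=20  …······[·]······…
1) q1 h=19  …······[·]······…
2) q0 h=18  …······[·]█·····…
3) q1 h=17  …······[·]·█····…
4) q0 h=16  …······[·]█·█···…
5) q1 h=15  …······[·]·█·█··…
6) q0 h=14  …······[·]█·█·█·…
7) q1 h=13  …······[·]·█·█·█…
8) q0 h=12  …······[·]█·█·█·…
9) q1 h=11  …······[·]·█·█·█…
10) q0 h=10  …······[·]█·█·█·…
11) q1 h= 9  …······[·]·█·█·█…
12) q0 h= 8  …······[·]█·█·█·…
13) q1 h= 7  …······[·]·█·█·█…
14) q0 h= 6  |······[·]█·█·█·…
15) q1 h= 5  |·····[·]·█·█·█…
16) q0 h= 4  |····[·]█·█·█·…
17) q1 h= 3  |···[·]·█·█·█…
18) q0 h= 2  |··[·]█·█·█·…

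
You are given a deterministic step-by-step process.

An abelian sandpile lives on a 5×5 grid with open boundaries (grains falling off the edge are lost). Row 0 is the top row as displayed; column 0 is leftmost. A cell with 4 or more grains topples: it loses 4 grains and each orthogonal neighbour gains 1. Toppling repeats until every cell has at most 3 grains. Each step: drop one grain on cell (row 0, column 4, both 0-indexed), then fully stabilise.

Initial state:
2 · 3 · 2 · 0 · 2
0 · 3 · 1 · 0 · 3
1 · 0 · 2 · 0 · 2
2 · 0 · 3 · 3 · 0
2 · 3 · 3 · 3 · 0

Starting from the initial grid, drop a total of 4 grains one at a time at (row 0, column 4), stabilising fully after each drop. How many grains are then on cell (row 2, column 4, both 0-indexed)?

3

gen 0: 2 · 3 · 2 · 0 · 2
0 · 3 · 1 · 0 · 3
1 · 0 · 2 · 0 · 2
2 · 0 · 3 · 3 · 0
2 · 3 · 3 · 3 · 0
gen 1: 2 · 3 · 2 · 0 · 3
0 · 3 · 1 · 0 · 3
1 · 0 · 2 · 0 · 2
2 · 0 · 3 · 3 · 0
2 · 3 · 3 · 3 · 0
gen 2: 2 · 3 · 2 · 1 · 1
0 · 3 · 1 · 1 · 0
1 · 0 · 2 · 0 · 3
2 · 0 · 3 · 3 · 0
2 · 3 · 3 · 3 · 0
gen 3: 2 · 3 · 2 · 1 · 2
0 · 3 · 1 · 1 · 0
1 · 0 · 2 · 0 · 3
2 · 0 · 3 · 3 · 0
2 · 3 · 3 · 3 · 0
gen 4: 2 · 3 · 2 · 1 · 3
0 · 3 · 1 · 1 · 0
1 · 0 · 2 · 0 · 3
2 · 0 · 3 · 3 · 0
2 · 3 · 3 · 3 · 0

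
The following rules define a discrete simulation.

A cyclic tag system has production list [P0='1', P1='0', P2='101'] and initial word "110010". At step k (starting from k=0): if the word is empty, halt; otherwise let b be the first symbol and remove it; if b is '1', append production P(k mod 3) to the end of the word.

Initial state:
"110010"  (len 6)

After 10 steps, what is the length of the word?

1

[0] "110010"  (len 6)
[1] "100101"  (len 6)
[2] "001010"  (len 6)
[3] "01010"  (len 5)
[4] "1010"  (len 4)
[5] "0100"  (len 4)
[6] "100"  (len 3)
[7] "001"  (len 3)
[8] "01"  (len 2)
[9] "1"  (len 1)
[10] "1"  (len 1)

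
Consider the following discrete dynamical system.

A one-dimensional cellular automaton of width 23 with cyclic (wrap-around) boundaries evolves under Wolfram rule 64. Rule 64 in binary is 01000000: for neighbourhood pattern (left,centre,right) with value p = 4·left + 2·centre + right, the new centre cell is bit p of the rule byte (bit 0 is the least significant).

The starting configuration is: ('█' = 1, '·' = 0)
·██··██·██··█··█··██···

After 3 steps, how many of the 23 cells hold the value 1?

0

t=0: ·██··██·██··█··█··██···
t=1: ··█···█··█·········█···
t=2: ·······················
t=3: ·······················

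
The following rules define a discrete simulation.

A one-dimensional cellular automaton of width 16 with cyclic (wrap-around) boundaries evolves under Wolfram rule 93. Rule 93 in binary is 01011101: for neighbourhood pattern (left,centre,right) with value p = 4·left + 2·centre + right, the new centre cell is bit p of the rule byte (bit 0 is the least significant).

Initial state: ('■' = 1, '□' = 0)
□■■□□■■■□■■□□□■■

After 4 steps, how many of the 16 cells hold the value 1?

9

gen 0: □■■□□■■■□■■□□□■■
gen 1: □■■■□■□■□■■■■□■■
gen 2: □■□■□■□■□■□□■□■■
gen 3: □■□■□■□■□■■□■□■■
gen 4: □■□■□■□■□■■□■□■■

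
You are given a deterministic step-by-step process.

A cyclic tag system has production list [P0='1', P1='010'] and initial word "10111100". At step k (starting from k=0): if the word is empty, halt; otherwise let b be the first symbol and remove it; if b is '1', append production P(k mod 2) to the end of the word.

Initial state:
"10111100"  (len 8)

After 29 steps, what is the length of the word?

step 0: "10111100"  (len 8)
step 1: "01111001"  (len 8)
step 2: "1111001"  (len 7)
step 3: "1110011"  (len 7)
step 4: "110011010"  (len 9)
step 5: "100110101"  (len 9)
step 6: "00110101010"  (len 11)
step 7: "0110101010"  (len 10)
step 8: "110101010"  (len 9)
step 9: "101010101"  (len 9)
step 10: "01010101010"  (len 11)
step 11: "1010101010"  (len 10)
step 12: "010101010010"  (len 12)
step 13: "10101010010"  (len 11)
step 14: "0101010010010"  (len 13)
step 15: "101010010010"  (len 12)
step 16: "01010010010010"  (len 14)
step 17: "1010010010010"  (len 13)
step 18: "010010010010010"  (len 15)
step 19: "10010010010010"  (len 14)
step 20: "0010010010010010"  (len 16)
step 21: "010010010010010"  (len 15)
step 22: "10010010010010"  (len 14)
step 23: "00100100100101"  (len 14)
step 24: "0100100100101"  (len 13)
step 25: "100100100101"  (len 12)
step 26: "00100100101010"  (len 14)
step 27: "0100100101010"  (len 13)
step 28: "100100101010"  (len 12)
step 29: "001001010101"  (len 12)

12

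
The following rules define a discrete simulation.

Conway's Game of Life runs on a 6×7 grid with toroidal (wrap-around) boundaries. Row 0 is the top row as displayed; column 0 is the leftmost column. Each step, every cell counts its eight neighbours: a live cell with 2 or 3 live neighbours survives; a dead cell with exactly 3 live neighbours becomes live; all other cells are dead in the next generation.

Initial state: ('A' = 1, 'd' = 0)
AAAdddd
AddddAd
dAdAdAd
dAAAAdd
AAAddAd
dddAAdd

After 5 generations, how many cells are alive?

k=0  AAAdddd
AddddAd
dAdAdAd
dAAAAdd
AAAddAd
dddAAdd
k=1  AAAAAdA
AdddAdd
AAdAdAA
dddddAA
AddddAd
dddAAdA
k=2  dAAdddA
ddddddd
dAddddd
dAddddd
Adddddd
ddddddd
k=3  ddddddd
AAAdddd
ddddddd
AAddddd
ddddddd
AAddddd
k=4  ddAdddd
dAddddd
ddAdddd
ddddddd
ddddddd
ddddddd
k=5  ddddddd
dAAdddd
ddddddd
ddddddd
ddddddd
ddddddd

2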